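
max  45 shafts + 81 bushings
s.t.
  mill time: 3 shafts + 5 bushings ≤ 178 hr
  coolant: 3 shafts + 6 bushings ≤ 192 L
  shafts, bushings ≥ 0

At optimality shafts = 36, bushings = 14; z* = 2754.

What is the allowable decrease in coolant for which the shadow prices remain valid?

Binding constraints: mill time, coolant. The basis is B = [[3,5],[3,6]] with det 3.
Per unit decrease in coolant, x* moves by d = (1.6667, -1).
The basis stays optimal until bushings reaches 0; allowable decrease = 14 L.

14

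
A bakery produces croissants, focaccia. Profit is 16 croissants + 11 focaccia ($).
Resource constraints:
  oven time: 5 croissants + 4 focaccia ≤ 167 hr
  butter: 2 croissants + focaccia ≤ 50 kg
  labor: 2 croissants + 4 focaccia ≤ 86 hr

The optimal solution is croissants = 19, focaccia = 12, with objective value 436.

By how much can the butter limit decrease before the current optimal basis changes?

28.5

Binding constraints: butter, labor. The basis is B = [[2,1],[2,4]] with det 6.
Per unit decrease in butter, x* moves by d = (-0.6667, 0.3333).
The basis stays optimal until croissants reaches 0; allowable decrease = 28.5 kg.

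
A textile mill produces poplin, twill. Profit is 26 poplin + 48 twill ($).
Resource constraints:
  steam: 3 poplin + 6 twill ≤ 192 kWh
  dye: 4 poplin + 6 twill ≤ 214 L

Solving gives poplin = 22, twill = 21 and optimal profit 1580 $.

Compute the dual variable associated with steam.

6

Check each constraint at x*: steam 192/192 (tight); dye 214/214 (tight).
Dual feasibility on the basic columns requires 3·y_steam + 4·y_dye = 26, 6·y_steam + 6·y_dye = 48.
Solving: y_steam = 6, y_dye = 2.
Shadow price of steam = 6.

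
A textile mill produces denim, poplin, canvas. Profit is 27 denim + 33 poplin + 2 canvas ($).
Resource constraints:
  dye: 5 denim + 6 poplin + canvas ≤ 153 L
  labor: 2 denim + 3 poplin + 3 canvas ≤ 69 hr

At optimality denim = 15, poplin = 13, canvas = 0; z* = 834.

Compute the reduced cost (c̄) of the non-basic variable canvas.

Both dye and labor are binding at x*.
The binding rows give the dual system: 5·y_dye + 2·y_labor = 27 and 6·y_dye + 3·y_labor = 33.
Solving: y_dye = 5, y_labor = 1.
Reduced cost of canvas: c₃ − yᵀa₃ = 2 − (5·1 + 1·3) = 2 − 8 = -6.

-6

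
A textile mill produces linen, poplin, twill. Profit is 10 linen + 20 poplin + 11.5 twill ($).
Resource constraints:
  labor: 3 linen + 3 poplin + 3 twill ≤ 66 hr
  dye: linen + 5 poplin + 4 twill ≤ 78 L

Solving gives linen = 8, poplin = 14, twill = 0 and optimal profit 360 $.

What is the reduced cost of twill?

-6

At the optimum: labor uses 66 of 66 (binding); dye uses 78 of 78 (binding).
Dual feasibility on the basic columns requires 3·y_labor + 1·y_dye = 10, 3·y_labor + 5·y_dye = 20.
→ y_labor = 2.5 and y_dye = 2.5.
Reduced cost of twill: c₃ − yᵀa₃ = 11.5 − (2.5·3 + 2.5·4) = 11.5 − 17.5 = -6.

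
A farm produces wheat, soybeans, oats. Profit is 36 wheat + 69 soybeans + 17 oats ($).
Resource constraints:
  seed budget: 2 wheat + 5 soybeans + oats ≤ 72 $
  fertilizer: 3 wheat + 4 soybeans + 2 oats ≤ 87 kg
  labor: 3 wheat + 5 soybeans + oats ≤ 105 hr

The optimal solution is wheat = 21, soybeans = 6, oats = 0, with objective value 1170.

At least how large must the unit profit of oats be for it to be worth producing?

21

Binding: seed budget and fertilizer. Non-binding: labor (12 unused).
Since labor is not tight, its dual is 0.
Dual feasibility on the basic columns requires 2·y_seed budget + 3·y_fertilizer = 36, 5·y_seed budget + 4·y_fertilizer = 69.
Solving: y_seed budget = 9, y_fertilizer = 6.
oats enters the basis when its profit ≥ yᵀa₃ = 9·1 + 6·2 = 21.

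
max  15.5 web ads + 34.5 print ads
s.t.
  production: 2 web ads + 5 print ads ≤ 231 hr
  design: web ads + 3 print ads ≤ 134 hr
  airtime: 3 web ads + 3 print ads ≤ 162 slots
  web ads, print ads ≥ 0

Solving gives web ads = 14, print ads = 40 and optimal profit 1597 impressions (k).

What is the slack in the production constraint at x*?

production used = 2·14 + 5·40 = 228; slack = 231 − 228 = 3.

3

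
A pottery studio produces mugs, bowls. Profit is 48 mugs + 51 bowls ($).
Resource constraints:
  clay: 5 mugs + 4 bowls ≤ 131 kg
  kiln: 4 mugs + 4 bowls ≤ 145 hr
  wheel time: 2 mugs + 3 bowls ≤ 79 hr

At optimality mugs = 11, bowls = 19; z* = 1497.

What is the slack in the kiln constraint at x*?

25

kiln used = 4·11 + 4·19 = 120; slack = 145 − 120 = 25.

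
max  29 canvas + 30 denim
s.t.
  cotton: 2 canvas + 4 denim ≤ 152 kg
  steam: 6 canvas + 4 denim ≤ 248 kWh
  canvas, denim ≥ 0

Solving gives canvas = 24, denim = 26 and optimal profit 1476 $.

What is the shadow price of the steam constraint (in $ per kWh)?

Check each constraint at x*: cotton 152/152 (tight); steam 248/248 (tight).
Dual feasibility on the basic columns requires 2·y_cotton + 6·y_steam = 29, 4·y_cotton + 4·y_steam = 30.
→ y_cotton = 4 and y_steam = 3.5.
Shadow price of steam = 3.5.

3.5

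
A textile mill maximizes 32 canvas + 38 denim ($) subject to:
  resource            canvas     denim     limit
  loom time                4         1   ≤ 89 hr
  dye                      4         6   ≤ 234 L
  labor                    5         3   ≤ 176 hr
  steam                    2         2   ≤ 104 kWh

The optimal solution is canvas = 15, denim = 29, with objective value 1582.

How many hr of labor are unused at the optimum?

labor used = 5·15 + 3·29 = 162; slack = 176 − 162 = 14.

14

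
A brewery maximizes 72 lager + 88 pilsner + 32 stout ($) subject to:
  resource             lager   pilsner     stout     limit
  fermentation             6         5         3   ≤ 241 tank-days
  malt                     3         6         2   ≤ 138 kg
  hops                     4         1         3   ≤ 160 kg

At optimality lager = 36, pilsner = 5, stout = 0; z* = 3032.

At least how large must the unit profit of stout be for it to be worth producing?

At the optimum: fermentation uses 241 of 241 (binding); malt uses 138 of 138 (binding); hops uses 149 of 160 (slack = 11).
Since hops is not tight, its dual is 0.
The binding rows give the dual system: 6·y_fermentation + 3·y_malt = 72 and 5·y_fermentation + 6·y_malt = 88.
Solving: y_fermentation = 8, y_malt = 8.
stout enters the basis when its profit ≥ yᵀa₃ = 8·3 + 8·2 = 40.

40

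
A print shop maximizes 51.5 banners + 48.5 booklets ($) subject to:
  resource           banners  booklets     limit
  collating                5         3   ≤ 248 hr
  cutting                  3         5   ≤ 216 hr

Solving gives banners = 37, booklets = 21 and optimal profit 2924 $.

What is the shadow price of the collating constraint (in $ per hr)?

7

Check each constraint at x*: collating 248/248 (tight); cutting 216/216 (tight).
Dual feasibility on the basic columns requires 5·y_collating + 3·y_cutting = 51.5, 3·y_collating + 5·y_cutting = 48.5.
→ y_collating = 7 and y_cutting = 5.5.
Shadow price of collating = 7.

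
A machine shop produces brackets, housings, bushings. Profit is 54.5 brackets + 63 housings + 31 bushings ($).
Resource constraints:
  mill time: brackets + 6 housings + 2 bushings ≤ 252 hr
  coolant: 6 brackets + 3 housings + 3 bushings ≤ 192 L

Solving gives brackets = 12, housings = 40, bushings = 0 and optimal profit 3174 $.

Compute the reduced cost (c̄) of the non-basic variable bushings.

At the optimum: mill time uses 252 of 252 (binding); coolant uses 192 of 192 (binding).
Dual feasibility on the basic columns requires 1·y_mill time + 6·y_coolant = 54.5, 6·y_mill time + 3·y_coolant = 63.
This yields shadow prices y_mill time = 6.5, y_coolant = 8.
Reduced cost of bushings: c₃ − yᵀa₃ = 31 − (6.5·2 + 8·3) = 31 − 37 = -6.

-6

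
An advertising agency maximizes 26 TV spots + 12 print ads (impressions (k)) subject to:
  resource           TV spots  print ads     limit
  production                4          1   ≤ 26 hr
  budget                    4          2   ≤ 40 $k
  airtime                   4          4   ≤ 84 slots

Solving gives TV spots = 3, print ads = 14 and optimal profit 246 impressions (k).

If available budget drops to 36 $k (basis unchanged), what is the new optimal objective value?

Binding: production and budget. Non-binding: airtime (16 unused).
Slack constraints have shadow price 0 (complementary slackness).
Dual feasibility on the basic columns requires 4·y_production + 4·y_budget = 26, 1·y_production + 2·y_budget = 12.
→ y_production = 1 and y_budget = 5.5.
Δz = y_budget·Δb = 5.5 × (-4) = -22, so new z* = 246 − 22 = 224.

224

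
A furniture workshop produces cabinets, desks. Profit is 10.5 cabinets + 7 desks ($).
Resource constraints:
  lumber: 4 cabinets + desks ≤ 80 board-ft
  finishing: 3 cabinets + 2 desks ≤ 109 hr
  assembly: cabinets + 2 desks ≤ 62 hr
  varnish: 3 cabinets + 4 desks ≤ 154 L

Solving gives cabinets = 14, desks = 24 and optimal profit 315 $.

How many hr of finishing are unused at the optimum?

19

finishing used = 3·14 + 2·24 = 90; slack = 109 − 90 = 19.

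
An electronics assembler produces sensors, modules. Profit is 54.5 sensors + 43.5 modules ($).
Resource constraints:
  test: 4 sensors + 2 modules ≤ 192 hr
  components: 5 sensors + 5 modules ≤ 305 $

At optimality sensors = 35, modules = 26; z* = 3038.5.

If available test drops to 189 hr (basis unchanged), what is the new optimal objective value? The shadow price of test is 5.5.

Δb = -3, so new z* = 3038.5 + (5.5)·(-3) = 3038.5 − 16.5 = 3022.

3022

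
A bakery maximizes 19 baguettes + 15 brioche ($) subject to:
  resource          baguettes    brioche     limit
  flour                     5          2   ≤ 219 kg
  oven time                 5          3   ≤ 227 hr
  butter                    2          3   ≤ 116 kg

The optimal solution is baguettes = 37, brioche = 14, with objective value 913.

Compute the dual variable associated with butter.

2

Check each constraint at x*: flour 213/219 (slack 6); oven time 227/227 (tight); butter 116/116 (tight).
Since flour is not tight, its dual is 0.
The binding rows give the dual system: 5·y_oven time + 2·y_butter = 19 and 3·y_oven time + 3·y_butter = 15.
Solving: y_oven time = 3, y_butter = 2.
Shadow price of butter = 2.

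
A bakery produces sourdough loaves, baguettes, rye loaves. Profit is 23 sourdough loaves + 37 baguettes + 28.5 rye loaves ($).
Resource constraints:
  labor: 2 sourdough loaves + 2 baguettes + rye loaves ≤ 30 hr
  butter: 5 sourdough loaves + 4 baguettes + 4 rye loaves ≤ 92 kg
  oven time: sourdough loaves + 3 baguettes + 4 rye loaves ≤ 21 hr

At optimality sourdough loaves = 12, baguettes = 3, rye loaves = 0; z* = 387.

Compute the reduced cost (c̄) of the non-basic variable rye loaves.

Check each constraint at x*: labor 30/30 (tight); butter 72/92 (slack 20); oven time 21/21 (tight).
By complementary slackness, y = 0 for the non-binding constraint.
From A_Bᵀ y = c: 2·y_labor + 1·y_oven time = 23; 2·y_labor + 3·y_oven time = 37.
Solving: y_labor = 8, y_oven time = 7.
Reduced cost of rye loaves: c₃ − yᵀa₃ = 28.5 − (8·1 + 7·4) = 28.5 − 36 = -7.5.

-7.5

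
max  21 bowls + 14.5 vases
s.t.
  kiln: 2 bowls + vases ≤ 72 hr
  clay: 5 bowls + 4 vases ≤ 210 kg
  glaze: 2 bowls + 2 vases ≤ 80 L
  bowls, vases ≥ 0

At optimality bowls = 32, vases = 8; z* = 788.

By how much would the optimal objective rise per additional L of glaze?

Check each constraint at x*: kiln 72/72 (tight); clay 192/210 (slack 18); glaze 80/80 (tight).
By complementary slackness, y = 0 for the non-binding constraint.
The binding rows give the dual system: 2·y_kiln + 2·y_glaze = 21 and 1·y_kiln + 2·y_glaze = 14.5.
Solving: y_kiln = 6.5, y_glaze = 4.
Shadow price of glaze = 4.

4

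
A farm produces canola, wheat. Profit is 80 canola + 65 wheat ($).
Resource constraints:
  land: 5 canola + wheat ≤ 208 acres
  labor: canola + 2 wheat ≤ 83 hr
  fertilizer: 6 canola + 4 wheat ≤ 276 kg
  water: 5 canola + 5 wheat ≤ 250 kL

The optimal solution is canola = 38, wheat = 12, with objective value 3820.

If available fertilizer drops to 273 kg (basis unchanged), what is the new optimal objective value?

At the optimum: land uses 202 of 208 (slack = 6); labor uses 62 of 83 (slack = 21); fertilizer uses 276 of 276 (binding); water uses 250 of 250 (binding).
Slack constraints have shadow price 0 (complementary slackness).
From A_Bᵀ y = c: 6·y_fertilizer + 5·y_water = 80; 4·y_fertilizer + 5·y_water = 65.
→ y_fertilizer = 7.5 and y_water = 7.
Δz = y_fertilizer·Δb = 7.5 × (-3) = -22.5, so new z* = 3820 − 22.5 = 3797.5.

3797.5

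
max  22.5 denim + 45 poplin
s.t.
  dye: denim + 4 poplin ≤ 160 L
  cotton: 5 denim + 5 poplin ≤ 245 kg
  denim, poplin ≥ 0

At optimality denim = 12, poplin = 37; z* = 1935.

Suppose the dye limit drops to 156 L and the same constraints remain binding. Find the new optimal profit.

Check each constraint at x*: dye 160/160 (tight); cotton 245/245 (tight).
Dual feasibility on the basic columns requires 1·y_dye + 5·y_cotton = 22.5, 4·y_dye + 5·y_cotton = 45.
This yields shadow prices y_dye = 7.5, y_cotton = 3.
Δz = y_dye·Δb = 7.5 × (-4) = -30, so new z* = 1935 − 30 = 1905.

1905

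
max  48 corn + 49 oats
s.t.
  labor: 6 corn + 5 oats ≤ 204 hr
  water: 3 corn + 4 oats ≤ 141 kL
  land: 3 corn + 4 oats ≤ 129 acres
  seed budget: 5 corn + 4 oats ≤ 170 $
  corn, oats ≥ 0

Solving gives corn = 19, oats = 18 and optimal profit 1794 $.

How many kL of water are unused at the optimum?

12

water used = 3·19 + 4·18 = 129; slack = 141 − 129 = 12.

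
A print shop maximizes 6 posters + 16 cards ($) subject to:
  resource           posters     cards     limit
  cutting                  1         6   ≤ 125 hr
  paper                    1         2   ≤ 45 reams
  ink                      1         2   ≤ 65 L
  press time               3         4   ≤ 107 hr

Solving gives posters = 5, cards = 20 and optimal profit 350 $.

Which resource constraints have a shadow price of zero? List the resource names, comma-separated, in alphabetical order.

cutting: 125/125 (binding)
paper: 45/45 (binding)
ink: 45/65 (slack 20)
press time: 95/107 (slack 12)
By complementary slackness, a constraint with positive slack has shadow price 0 → ink, press time.

ink, press time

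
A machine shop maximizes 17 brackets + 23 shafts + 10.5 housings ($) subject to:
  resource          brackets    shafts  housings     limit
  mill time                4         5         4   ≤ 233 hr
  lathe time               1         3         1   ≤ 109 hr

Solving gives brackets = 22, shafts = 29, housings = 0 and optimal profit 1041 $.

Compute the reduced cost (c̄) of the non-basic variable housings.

Both mill time and lathe time are binding at x*.
Dual feasibility on the basic columns requires 4·y_mill time + 1·y_lathe time = 17, 5·y_mill time + 3·y_lathe time = 23.
This yields shadow prices y_mill time = 4, y_lathe time = 1.
Reduced cost of housings: c₃ − yᵀa₃ = 10.5 − (4·4 + 1·1) = 10.5 − 17 = -6.5.

-6.5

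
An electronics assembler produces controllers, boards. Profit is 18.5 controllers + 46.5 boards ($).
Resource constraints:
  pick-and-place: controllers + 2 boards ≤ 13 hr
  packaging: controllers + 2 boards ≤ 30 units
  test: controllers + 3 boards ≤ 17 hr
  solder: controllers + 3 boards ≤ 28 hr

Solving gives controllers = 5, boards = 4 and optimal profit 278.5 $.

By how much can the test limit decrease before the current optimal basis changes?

Binding constraints: pick-and-place, test. The basis is B = [[1,2],[1,3]] with det 1.
Per unit decrease in test, x* moves by d = (2, -1).
The basis stays optimal until boards reaches 0; allowable decrease = 4 hr.

4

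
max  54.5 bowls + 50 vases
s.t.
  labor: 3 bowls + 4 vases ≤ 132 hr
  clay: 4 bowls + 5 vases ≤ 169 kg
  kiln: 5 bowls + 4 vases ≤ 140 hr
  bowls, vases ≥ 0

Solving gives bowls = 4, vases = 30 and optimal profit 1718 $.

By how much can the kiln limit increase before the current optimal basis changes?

24

Binding constraints: labor, kiln. The basis is B = [[3,4],[5,4]] with det -8.
Per unit increase in kiln, x* moves by d = (0.5, -0.375).
The basis stays optimal until clay becomes binding; allowable increase = 24 hr.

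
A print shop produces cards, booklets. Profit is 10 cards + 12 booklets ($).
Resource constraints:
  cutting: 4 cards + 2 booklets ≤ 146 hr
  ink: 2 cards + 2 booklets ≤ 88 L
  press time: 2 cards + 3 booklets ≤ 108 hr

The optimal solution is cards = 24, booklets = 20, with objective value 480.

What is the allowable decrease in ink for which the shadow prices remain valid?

Binding constraints: ink, press time. The basis is B = [[2,2],[2,3]] with det 2.
Per unit decrease in ink, x* moves by d = (-1.5, 1).
The basis stays optimal until cards reaches 0; allowable decrease = 16 L.

16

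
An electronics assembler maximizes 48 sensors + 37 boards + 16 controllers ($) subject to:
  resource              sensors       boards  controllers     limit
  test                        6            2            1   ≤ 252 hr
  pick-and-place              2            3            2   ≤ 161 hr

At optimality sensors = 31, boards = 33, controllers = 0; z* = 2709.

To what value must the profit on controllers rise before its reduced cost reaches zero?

23

At the optimum: test uses 252 of 252 (binding); pick-and-place uses 161 of 161 (binding).
The binding rows give the dual system: 6·y_test + 2·y_pick-and-place = 48 and 2·y_test + 3·y_pick-and-place = 37.
Solving: y_test = 5, y_pick-and-place = 9.
controllers enters the basis when its profit ≥ yᵀa₃ = 5·1 + 9·2 = 23.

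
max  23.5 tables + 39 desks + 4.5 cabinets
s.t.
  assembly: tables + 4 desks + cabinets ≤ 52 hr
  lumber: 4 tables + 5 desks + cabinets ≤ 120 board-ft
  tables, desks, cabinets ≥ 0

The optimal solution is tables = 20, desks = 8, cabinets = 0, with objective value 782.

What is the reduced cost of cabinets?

-4

Check each constraint at x*: assembly 52/52 (tight); lumber 120/120 (tight).
The binding rows give the dual system: 1·y_assembly + 4·y_lumber = 23.5 and 4·y_assembly + 5·y_lumber = 39.
This yields shadow prices y_assembly = 3.5, y_lumber = 5.
Reduced cost of cabinets: c₃ − yᵀa₃ = 4.5 − (3.5·1 + 5·1) = 4.5 − 8.5 = -4.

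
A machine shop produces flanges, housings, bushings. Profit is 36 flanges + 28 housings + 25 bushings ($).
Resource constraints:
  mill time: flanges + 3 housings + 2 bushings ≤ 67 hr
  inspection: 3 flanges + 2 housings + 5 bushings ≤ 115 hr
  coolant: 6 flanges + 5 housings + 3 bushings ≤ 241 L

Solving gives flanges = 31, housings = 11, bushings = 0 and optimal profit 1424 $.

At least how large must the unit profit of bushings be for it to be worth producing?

At the optimum: mill time uses 64 of 67 (slack = 3); inspection uses 115 of 115 (binding); coolant uses 241 of 241 (binding).
Since mill time is not tight, its dual is 0.
From A_Bᵀ y = c: 3·y_inspection + 6·y_coolant = 36; 2·y_inspection + 5·y_coolant = 28.
This yields shadow prices y_inspection = 4, y_coolant = 4.
bushings enters the basis when its profit ≥ yᵀa₃ = 4·5 + 4·3 = 32.

32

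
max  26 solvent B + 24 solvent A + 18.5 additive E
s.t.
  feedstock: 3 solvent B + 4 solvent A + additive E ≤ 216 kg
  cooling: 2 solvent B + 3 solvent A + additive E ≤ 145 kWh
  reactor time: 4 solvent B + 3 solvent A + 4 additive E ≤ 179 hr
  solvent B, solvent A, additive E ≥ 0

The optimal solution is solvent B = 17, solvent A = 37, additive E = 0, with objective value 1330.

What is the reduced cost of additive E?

-4.5

Check each constraint at x*: feedstock 199/216 (slack 17); cooling 145/145 (tight); reactor time 179/179 (tight).
By complementary slackness, y = 0 for the non-binding constraint.
The binding rows give the dual system: 2·y_cooling + 4·y_reactor time = 26 and 3·y_cooling + 3·y_reactor time = 24.
Solving: y_cooling = 3, y_reactor time = 5.
Reduced cost of additive E: c₃ − yᵀa₃ = 18.5 − (3·1 + 5·4) = 18.5 − 23 = -4.5.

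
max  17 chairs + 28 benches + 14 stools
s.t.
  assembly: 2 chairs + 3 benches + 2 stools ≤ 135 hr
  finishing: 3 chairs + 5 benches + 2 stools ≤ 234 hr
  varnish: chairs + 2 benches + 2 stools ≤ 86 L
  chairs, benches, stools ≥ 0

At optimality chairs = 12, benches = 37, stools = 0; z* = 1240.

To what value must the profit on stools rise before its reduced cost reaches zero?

Binding: assembly and varnish. Non-binding: finishing (13 unused).
Slack constraints have shadow price 0 (complementary slackness).
From A_Bᵀ y = c: 2·y_assembly + 1·y_varnish = 17; 3·y_assembly + 2·y_varnish = 28.
→ y_assembly = 6 and y_varnish = 5.
stools enters the basis when its profit ≥ yᵀa₃ = 6·2 + 5·2 = 22.

22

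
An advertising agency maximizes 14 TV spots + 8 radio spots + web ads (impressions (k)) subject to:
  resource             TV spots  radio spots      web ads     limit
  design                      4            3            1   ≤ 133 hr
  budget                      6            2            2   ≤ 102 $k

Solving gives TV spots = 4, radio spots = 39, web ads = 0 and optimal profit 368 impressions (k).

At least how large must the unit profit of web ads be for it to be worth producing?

Both design and budget are binding at x*.
Dual feasibility on the basic columns requires 4·y_design + 6·y_budget = 14, 3·y_design + 2·y_budget = 8.
This yields shadow prices y_design = 2, y_budget = 1.
web ads enters the basis when its profit ≥ yᵀa₃ = 2·1 + 1·2 = 4.

4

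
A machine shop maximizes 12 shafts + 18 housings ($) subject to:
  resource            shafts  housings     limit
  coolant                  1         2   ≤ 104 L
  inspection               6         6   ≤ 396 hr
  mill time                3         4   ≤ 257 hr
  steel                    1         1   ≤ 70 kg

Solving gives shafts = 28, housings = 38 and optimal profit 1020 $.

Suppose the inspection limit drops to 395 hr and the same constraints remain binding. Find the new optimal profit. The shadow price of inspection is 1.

1019

Δb = -1, so new z* = 1020 + (1)·(-1) = 1020 − 1 = 1019.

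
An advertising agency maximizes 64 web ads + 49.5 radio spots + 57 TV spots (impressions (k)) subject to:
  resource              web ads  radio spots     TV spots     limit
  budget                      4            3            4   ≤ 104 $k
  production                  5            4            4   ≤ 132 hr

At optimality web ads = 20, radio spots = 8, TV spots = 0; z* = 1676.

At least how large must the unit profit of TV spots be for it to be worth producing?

58

Both budget and production are binding at x*.
From A_Bᵀ y = c: 4·y_budget + 5·y_production = 64; 3·y_budget + 4·y_production = 49.5.
This yields shadow prices y_budget = 8.5, y_production = 6.
TV spots enters the basis when its profit ≥ yᵀa₃ = 8.5·4 + 6·4 = 58.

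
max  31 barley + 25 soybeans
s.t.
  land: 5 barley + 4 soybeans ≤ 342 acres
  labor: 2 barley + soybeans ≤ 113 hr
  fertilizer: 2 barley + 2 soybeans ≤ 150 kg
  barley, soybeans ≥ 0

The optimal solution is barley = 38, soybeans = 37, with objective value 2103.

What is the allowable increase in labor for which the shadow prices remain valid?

Binding constraints: labor, fertilizer. The basis is B = [[2,1],[2,2]] with det 2.
Per unit increase in labor, x* moves by d = (1, -1).
The basis stays optimal until land becomes binding; allowable increase = 4 hr.

4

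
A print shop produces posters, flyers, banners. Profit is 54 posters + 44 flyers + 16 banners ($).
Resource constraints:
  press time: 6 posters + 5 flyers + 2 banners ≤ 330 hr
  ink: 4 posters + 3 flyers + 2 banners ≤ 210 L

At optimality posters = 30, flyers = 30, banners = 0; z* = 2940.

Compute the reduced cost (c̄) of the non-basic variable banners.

Both press time and ink are binding at x*.
The binding rows give the dual system: 6·y_press time + 4·y_ink = 54 and 5·y_press time + 3·y_ink = 44.
→ y_press time = 7 and y_ink = 3.
Reduced cost of banners: c₃ − yᵀa₃ = 16 − (7·2 + 3·2) = 16 − 20 = -4.

-4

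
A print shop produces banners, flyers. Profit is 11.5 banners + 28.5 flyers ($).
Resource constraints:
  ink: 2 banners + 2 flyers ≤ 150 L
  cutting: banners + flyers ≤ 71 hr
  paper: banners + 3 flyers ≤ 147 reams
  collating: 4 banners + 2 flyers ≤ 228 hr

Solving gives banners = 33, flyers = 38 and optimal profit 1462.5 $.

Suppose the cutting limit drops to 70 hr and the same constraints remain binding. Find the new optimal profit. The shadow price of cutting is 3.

1459.5

Δb = -1, so new z* = 1462.5 + (3)·(-1) = 1462.5 − 3 = 1459.5.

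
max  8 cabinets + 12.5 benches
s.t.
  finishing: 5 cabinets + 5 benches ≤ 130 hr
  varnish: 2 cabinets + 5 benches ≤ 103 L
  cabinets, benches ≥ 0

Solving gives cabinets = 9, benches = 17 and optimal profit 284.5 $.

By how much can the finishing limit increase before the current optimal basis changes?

Binding constraints: finishing, varnish. The basis is B = [[5,5],[2,5]] with det 15.
Per unit increase in finishing, x* moves by d = (0.3333, -0.1333).
The basis stays optimal until benches reaches 0; allowable increase = 127.5 hr.

127.5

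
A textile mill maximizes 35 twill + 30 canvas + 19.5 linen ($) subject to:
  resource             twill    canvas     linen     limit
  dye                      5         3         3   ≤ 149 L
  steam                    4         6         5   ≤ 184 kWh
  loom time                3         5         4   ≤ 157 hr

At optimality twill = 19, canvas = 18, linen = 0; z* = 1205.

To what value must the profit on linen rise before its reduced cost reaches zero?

27.5

At the optimum: dye uses 149 of 149 (binding); steam uses 184 of 184 (binding); loom time uses 147 of 157 (slack = 10).
By complementary slackness, y = 0 for the non-binding constraint.
The binding rows give the dual system: 5·y_dye + 4·y_steam = 35 and 3·y_dye + 6·y_steam = 30.
This yields shadow prices y_dye = 5, y_steam = 2.5.
linen enters the basis when its profit ≥ yᵀa₃ = 5·3 + 2.5·5 = 27.5.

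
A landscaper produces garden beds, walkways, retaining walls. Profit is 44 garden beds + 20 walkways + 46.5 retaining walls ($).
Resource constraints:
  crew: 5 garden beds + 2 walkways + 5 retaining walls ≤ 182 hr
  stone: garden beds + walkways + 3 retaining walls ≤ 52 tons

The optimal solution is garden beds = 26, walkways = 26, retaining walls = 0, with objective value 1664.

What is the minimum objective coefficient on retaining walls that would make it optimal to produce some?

52

At the optimum: crew uses 182 of 182 (binding); stone uses 52 of 52 (binding).
The binding rows give the dual system: 5·y_crew + 1·y_stone = 44 and 2·y_crew + 1·y_stone = 20.
Solving: y_crew = 8, y_stone = 4.
retaining walls enters the basis when its profit ≥ yᵀa₃ = 8·5 + 4·3 = 52.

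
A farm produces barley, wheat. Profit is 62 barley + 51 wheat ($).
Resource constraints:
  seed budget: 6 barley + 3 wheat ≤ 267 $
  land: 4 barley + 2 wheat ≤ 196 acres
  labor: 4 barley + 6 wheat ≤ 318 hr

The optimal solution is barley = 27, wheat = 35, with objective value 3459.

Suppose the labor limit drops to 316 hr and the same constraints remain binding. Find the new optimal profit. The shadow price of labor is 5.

Δb = -2, so new z* = 3459 + (5)·(-2) = 3459 − 10 = 3449.

3449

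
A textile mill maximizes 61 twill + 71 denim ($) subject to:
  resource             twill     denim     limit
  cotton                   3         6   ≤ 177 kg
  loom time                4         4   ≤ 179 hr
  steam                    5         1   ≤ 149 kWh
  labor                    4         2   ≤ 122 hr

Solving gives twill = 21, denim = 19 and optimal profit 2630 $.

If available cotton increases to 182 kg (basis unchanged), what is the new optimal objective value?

2675

At the optimum: cotton uses 177 of 177 (binding); loom time uses 160 of 179 (slack = 19); steam uses 124 of 149 (slack = 25); labor uses 122 of 122 (binding).
Since loom time, steam are not tight, their duals are 0.
The binding rows give the dual system: 3·y_cotton + 4·y_labor = 61 and 6·y_cotton + 2·y_labor = 71.
→ y_cotton = 9 and y_labor = 8.5.
Δz = y_cotton·Δb = 9 × (5) = 45, so new z* = 2630 + 45 = 2675.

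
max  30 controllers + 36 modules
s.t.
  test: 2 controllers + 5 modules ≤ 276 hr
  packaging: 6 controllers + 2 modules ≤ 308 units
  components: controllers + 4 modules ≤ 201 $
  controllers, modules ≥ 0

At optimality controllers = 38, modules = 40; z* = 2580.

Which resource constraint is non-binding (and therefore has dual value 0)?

test: 276/276 (binding)
packaging: 308/308 (binding)
components: 198/201 (slack 3)
By complementary slackness, a constraint with positive slack has shadow price 0 → components.

components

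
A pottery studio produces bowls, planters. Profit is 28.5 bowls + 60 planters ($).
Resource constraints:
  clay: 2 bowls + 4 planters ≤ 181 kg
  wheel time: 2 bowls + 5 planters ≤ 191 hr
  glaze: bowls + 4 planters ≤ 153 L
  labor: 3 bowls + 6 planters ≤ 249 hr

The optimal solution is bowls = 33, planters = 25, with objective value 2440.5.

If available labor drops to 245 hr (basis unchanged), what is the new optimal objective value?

2410.5

Check each constraint at x*: clay 166/181 (slack 15); wheel time 191/191 (tight); glaze 133/153 (slack 20); labor 249/249 (tight).
Slack constraints have shadow price 0 (complementary slackness).
From A_Bᵀ y = c: 2·y_wheel time + 3·y_labor = 28.5; 5·y_wheel time + 6·y_labor = 60.
This yields shadow prices y_wheel time = 3, y_labor = 7.5.
Δz = y_labor·Δb = 7.5 × (-4) = -30, so new z* = 2440.5 − 30 = 2410.5.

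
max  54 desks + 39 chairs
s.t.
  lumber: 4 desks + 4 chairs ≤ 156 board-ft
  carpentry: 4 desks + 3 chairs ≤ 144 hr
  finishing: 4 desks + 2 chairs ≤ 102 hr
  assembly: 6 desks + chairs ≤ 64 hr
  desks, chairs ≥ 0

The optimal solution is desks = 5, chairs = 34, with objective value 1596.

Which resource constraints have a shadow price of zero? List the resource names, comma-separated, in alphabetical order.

carpentry, finishing

lumber: 156/156 (binding)
carpentry: 122/144 (slack 22)
finishing: 88/102 (slack 14)
assembly: 64/64 (binding)
By complementary slackness, a constraint with positive slack has shadow price 0 → carpentry, finishing.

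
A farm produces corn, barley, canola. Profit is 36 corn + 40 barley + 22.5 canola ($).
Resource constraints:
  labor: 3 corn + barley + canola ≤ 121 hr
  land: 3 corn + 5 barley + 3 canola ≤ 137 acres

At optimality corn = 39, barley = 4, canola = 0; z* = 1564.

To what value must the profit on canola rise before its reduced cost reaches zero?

Check each constraint at x*: labor 121/121 (tight); land 137/137 (tight).
Dual feasibility on the basic columns requires 3·y_labor + 3·y_land = 36, 1·y_labor + 5·y_land = 40.
This yields shadow prices y_labor = 5, y_land = 7.
canola enters the basis when its profit ≥ yᵀa₃ = 5·1 + 7·3 = 26.

26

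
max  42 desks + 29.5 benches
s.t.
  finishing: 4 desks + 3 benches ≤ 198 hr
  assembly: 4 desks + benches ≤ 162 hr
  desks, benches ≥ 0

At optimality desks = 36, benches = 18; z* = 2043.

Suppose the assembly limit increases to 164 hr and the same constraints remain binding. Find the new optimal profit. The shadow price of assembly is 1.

Δb = 2, so new z* = 2043 + (1)·(2) = 2043 + 2 = 2045.

2045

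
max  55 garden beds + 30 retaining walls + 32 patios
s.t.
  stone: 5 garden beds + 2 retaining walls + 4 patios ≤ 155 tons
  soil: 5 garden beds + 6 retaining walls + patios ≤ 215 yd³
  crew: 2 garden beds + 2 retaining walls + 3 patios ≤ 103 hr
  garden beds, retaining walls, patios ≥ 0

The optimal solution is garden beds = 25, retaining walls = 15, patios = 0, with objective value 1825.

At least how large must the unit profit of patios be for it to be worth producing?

At the optimum: stone uses 155 of 155 (binding); soil uses 215 of 215 (binding); crew uses 80 of 103 (slack = 23).
Slack constraints have shadow price 0 (complementary slackness).
From A_Bᵀ y = c: 5·y_stone + 5·y_soil = 55; 2·y_stone + 6·y_soil = 30.
This yields shadow prices y_stone = 9, y_soil = 2.
patios enters the basis when its profit ≥ yᵀa₃ = 9·4 + 2·1 = 38.

38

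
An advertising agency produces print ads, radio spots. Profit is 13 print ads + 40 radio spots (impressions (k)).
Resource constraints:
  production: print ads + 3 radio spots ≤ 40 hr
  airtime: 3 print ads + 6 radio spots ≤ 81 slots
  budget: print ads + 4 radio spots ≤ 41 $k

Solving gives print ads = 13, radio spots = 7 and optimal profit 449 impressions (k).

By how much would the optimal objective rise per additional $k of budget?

At the optimum: production uses 34 of 40 (slack = 6); airtime uses 81 of 81 (binding); budget uses 41 of 41 (binding).
Since production is not tight, its dual is 0.
The binding rows give the dual system: 3·y_airtime + 1·y_budget = 13 and 6·y_airtime + 4·y_budget = 40.
→ y_airtime = 2 and y_budget = 7.
Shadow price of budget = 7.

7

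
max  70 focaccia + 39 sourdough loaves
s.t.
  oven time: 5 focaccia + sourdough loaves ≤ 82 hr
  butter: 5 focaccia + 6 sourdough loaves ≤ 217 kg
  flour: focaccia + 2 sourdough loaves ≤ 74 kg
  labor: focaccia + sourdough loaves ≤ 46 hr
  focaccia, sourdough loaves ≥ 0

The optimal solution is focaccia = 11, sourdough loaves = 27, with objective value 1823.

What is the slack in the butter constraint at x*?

butter used = 5·11 + 6·27 = 217; slack = 217 − 217 = 0.

0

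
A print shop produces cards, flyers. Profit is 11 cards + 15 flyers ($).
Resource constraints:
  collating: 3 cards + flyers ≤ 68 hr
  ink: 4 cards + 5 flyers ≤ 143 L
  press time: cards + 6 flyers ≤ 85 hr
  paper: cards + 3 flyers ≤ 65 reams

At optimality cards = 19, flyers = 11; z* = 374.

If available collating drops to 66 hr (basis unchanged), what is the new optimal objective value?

368

Check each constraint at x*: collating 68/68 (tight); ink 131/143 (slack 12); press time 85/85 (tight); paper 52/65 (slack 13).
Since ink, paper are not tight, their duals are 0.
Dual feasibility on the basic columns requires 3·y_collating + 1·y_press time = 11, 1·y_collating + 6·y_press time = 15.
Solving: y_collating = 3, y_press time = 2.
Δz = y_collating·Δb = 3 × (-2) = -6, so new z* = 374 − 6 = 368.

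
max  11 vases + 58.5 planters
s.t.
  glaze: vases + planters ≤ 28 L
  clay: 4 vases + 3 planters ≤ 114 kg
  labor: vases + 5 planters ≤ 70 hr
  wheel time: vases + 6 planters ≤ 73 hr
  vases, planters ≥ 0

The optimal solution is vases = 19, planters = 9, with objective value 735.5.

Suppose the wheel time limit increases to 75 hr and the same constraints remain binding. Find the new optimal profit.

At the optimum: glaze uses 28 of 28 (binding); clay uses 103 of 114 (slack = 11); labor uses 64 of 70 (slack = 6); wheel time uses 73 of 73 (binding).
Since clay, labor are not tight, their duals are 0.
From A_Bᵀ y = c: 1·y_glaze + 1·y_wheel time = 11; 1·y_glaze + 6·y_wheel time = 58.5.
This yields shadow prices y_glaze = 1.5, y_wheel time = 9.5.
Δz = y_wheel time·Δb = 9.5 × (2) = 19, so new z* = 735.5 + 19 = 754.5.

754.5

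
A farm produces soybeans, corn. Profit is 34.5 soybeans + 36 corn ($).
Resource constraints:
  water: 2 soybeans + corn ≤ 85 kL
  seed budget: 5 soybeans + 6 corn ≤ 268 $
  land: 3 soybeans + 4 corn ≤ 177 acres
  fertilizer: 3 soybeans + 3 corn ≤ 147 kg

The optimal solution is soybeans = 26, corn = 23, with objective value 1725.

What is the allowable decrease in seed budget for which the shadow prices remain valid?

Binding constraints: seed budget, fertilizer. The basis is B = [[5,6],[3,3]] with det -3.
Per unit decrease in seed budget, x* moves by d = (1, -1).
The basis stays optimal until water becomes binding; allowable decrease = 10 $.

10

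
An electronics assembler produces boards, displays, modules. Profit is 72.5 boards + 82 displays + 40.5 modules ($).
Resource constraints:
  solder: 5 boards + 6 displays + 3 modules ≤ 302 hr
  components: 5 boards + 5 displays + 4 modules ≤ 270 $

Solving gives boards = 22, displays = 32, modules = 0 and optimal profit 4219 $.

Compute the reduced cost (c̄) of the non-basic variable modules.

Both solder and components are binding at x*.
The binding rows give the dual system: 5·y_solder + 5·y_components = 72.5 and 6·y_solder + 5·y_components = 82.
This yields shadow prices y_solder = 9.5, y_components = 5.
Reduced cost of modules: c₃ − yᵀa₃ = 40.5 − (9.5·3 + 5·4) = 40.5 − 48.5 = -8.

-8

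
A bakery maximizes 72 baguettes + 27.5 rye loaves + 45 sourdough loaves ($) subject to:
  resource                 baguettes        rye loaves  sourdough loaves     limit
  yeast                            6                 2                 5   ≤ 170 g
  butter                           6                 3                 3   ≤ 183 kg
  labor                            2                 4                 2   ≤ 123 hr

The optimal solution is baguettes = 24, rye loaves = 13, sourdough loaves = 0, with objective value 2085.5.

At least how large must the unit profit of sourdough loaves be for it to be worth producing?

At the optimum: yeast uses 170 of 170 (binding); butter uses 183 of 183 (binding); labor uses 100 of 123 (slack = 23).
Since labor is not tight, its dual is 0.
Dual feasibility on the basic columns requires 6·y_yeast + 6·y_butter = 72, 2·y_yeast + 3·y_butter = 27.5.
This yields shadow prices y_yeast = 8.5, y_butter = 3.5.
sourdough loaves enters the basis when its profit ≥ yᵀa₃ = 8.5·5 + 3.5·3 = 53.

53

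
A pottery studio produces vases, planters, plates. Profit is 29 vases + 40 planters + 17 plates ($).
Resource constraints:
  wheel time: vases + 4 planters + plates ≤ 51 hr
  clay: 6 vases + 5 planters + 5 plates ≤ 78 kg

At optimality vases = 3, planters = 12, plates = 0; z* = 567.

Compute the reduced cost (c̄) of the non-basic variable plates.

-8

Both wheel time and clay are binding at x*.
From A_Bᵀ y = c: 1·y_wheel time + 6·y_clay = 29; 4·y_wheel time + 5·y_clay = 40.
This yields shadow prices y_wheel time = 5, y_clay = 4.
Reduced cost of plates: c₃ − yᵀa₃ = 17 − (5·1 + 4·5) = 17 − 25 = -8.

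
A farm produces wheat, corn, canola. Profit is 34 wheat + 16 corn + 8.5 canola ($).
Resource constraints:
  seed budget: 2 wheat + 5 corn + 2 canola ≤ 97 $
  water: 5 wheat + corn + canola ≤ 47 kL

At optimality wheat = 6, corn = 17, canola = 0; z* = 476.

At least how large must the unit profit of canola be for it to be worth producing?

10

At the optimum: seed budget uses 97 of 97 (binding); water uses 47 of 47 (binding).
From A_Bᵀ y = c: 2·y_seed budget + 5·y_water = 34; 5·y_seed budget + 1·y_water = 16.
This yields shadow prices y_seed budget = 2, y_water = 6.
canola enters the basis when its profit ≥ yᵀa₃ = 2·2 + 6·1 = 10.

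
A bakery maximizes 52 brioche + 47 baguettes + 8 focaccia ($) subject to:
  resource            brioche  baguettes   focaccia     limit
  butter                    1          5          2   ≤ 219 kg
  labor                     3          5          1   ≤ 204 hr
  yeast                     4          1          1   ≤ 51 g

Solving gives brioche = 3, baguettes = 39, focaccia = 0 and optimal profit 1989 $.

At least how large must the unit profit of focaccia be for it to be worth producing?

Binding: labor and yeast. Non-binding: butter (21 unused).
By complementary slackness, y = 0 for the non-binding constraint.
From A_Bᵀ y = c: 3·y_labor + 4·y_yeast = 52; 5·y_labor + 1·y_yeast = 47.
Solving: y_labor = 8, y_yeast = 7.
focaccia enters the basis when its profit ≥ yᵀa₃ = 8·1 + 7·1 = 15.

15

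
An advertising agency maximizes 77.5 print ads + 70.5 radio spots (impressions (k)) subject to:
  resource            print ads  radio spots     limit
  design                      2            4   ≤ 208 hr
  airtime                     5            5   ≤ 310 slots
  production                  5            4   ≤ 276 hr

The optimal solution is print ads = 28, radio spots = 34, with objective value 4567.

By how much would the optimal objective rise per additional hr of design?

Check each constraint at x*: design 192/208 (slack 16); airtime 310/310 (tight); production 276/276 (tight).
Slack constraints have shadow price 0 (complementary slackness).
Dual feasibility on the basic columns requires 5·y_airtime + 5·y_production = 77.5, 5·y_airtime + 4·y_production = 70.5.
→ y_airtime = 8.5 and y_production = 7.
Shadow price of design = 0.

0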